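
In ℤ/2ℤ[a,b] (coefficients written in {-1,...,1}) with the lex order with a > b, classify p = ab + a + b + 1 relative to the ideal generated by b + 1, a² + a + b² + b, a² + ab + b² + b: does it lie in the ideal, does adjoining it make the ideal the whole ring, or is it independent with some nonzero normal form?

First compute the reduced Gröbner basis of I by Buchberger's algorithm.
f_1 = b + 1, LT = b.
f_2 = a² + a + b² + b, LT = a².
f_3 = a² + ab + b² + b, LT = a².

The S-polynomials (S(f_1,f_2), S(f_1,f_3), S(f_2,f_3)) all reduce to 0 modulo the current basis, so we have a Gröbner basis.
Inter-reduce: drop elements whose leading term is divisible by another's, tail-reduce, and make monic.
Reduced Gröbner basis: {a² + a, b + 1}.
Label its elements g_1 = a² + a, g_2 = b + 1.

Reduce p = ab + a + b + 1 modulo G:
  leading term ab: subtract (a)·g_2 from ab + a + b + 1 → b + 1
  leading term b: subtract (1)·g_2 from b + 1 → 0
  normal form = 0.
Since the normal form is 0, p ∈ I.

Ideal membership is decidable via reduction modulo a Gröbner basis.

ab + a + b + 1 lies in I (it reduces to 0).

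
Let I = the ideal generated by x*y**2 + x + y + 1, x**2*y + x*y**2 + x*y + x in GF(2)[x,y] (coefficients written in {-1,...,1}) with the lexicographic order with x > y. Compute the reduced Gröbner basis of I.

G = {x**2 + x + y**3 + y**2 + y + 1, x*y + x + y**3 + y, y**4 + y**3 + y**2 + 1}

f_1 = x*y**2 + x + y + 1, LT = x*y**2.
f_2 = x**2*y + x*y**2 + x*y + x, LT = x**2*y.

S(f_1,f_2): lcm = x**2*y**2. S = x**2 + x*y**3 + x*y**2 + x.
  leading term x**2: no divisor's leading term divides it; move x**2 to the remainder.
  leading term x*y**3: subtract (y)·f_1 from x*y**3 + x*y**2 + x → x*y**2 + x*y + x + y**2 + y
  leading term x*y**2: subtract (1)·f_1 from x*y**2 + x*y + x + y**2 + y → x*y + y**2 + 1
  leading term x*y: no divisor's leading term divides it; move x*y to the remainder.
  leading term y**2: no divisor's leading term divides it; move y**2 to the remainder.
  leading term 1: no divisor's leading term divides it; move 1 to the remainder.
  remainder x**2 + x*y + y**2 + 1 ≠ 0; add g_3 = x**2 + x*y + y**2 + 1 to the basis.

S(f_1,g_3): lcm = x**2*y**2. S = x**2 + x*y**3 + x*y + x + y**4 + y**2.
  leading term x**2: subtract (1)·g_3 from x**2 + x*y**3 + x*y + x + y**4 + y**2 → x*y**3 + x + y**4 + 1
  leading term x*y**3: subtract (y)·f_1 from x*y**3 + x + y**4 + 1 → x*y + x + y**4 + y**2 + y + 1
  leading term x*y: no divisor's leading term divides it; move x*y to the remainder.
  leading term x: no divisor's leading term divides it; move x to the remainder.
  leading term y**4: no divisor's leading term divides it; move y**4 to the remainder.
  leading term y**2: no divisor's leading term divides it; move y**2 to the remainder.
  leading term y: no divisor's leading term divides it; move y to the remainder.
  leading term 1: no divisor's leading term divides it; move 1 to the remainder.
  remainder x*y + x + y**4 + y**2 + y + 1 ≠ 0; add g_4 = x*y + x + y**4 + y**2 + y + 1 to the basis.

S(f_2,g_3): lcm = x**2*y. S = x*y + x + y**3 + y.
  leading term x*y: subtract (1)·g_4 from x*y + x + y**3 + y → y**4 + y**3 + y**2 + 1
  leading term y**4: no divisor's leading term divides it; move y**4 to the remainder.
  leading term y**3: no divisor's leading term divides it; move y**3 to the remainder.
  leading term y**2: no divisor's leading term divides it; move y**2 to the remainder.
  leading term 1: no divisor's leading term divides it; move 1 to the remainder.
  remainder y**4 + y**3 + y**2 + 1 ≠ 0; add g_5 = y**4 + y**3 + y**2 + 1 to the basis.

The other S-polynomials (S(f_1,g_4), S(f_2,g_4), S(g_3,g_4), S(f_1,g_5), S(f_2,g_5), S(g_3,g_5), S(g_4,g_5)) all reduce to 0 modulo the current basis, so we have a Gröbner basis.
Inter-reduce: drop elements whose leading term is divisible by another's, tail-reduce, and make monic.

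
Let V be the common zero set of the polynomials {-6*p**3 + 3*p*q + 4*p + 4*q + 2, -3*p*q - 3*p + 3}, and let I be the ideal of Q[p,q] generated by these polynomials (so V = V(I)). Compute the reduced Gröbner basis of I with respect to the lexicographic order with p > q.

G = {p - 2/3*q**3 - 13/6*q**2 - 5/2*q - 1, q**4 + 17/4*q**3 + 7*q**2 + 21/4*q}

f_1 = -6*p**3 + 3*p*q + 4*p + 4*q + 2, LT = p**3.
f_2 = -3*p*q - 3*p + 3, LT = p*q.

S(f_1,f_2): lcm = p**3*q. S = -p**3 + p**2 - 1/2*p*q**2 - 2/3*p*q - 2/3*q**2 - 1/3*q.
  leading term p**3: subtract (1/6)·f_1 from -p**3 + p**2 - 1/2*p*q**2 - 2/3*p*q - 2/3*q**2 - 1/3*q → p**2 - 1/2*p*q**2 - 7/6*p*q - 2/3*p - 2/3*q**2 - q - 1/3
  leading term p**2: no divisor's leading term divides it; move p**2 to the remainder.
  leading term p*q**2: subtract (1/6*q)·f_2 from -1/2*p*q**2 - 7/6*p*q - 2/3*p - 2/3*q**2 - q - 1/3 → -2/3*p*q - 2/3*p - 2/3*q**2 - 3/2*q - 1/3
  leading term p*q: subtract (2/9)·f_2 from -2/3*p*q - 2/3*p - 2/3*q**2 - 3/2*q - 1/3 → -2/3*q**2 - 3/2*q - 1
  leading term q**2: no divisor's leading term divides it; move -2/3*q**2 to the remainder.
  leading term q: no divisor's leading term divides it; move -3/2*q to the remainder.
  leading term 1: no divisor's leading term divides it; move -1 to the remainder.
  remainder p**2 - 2/3*q**2 - 3/2*q - 1 ≠ 0; add g_3 = p**2 - 2/3*q**2 - 3/2*q - 1 to the basis.

S(f_2,g_3): lcm = p**2*q. S = p**2 - p + 2/3*q**3 + 3/2*q**2 + q.
  leading term p**2: subtract (1)·g_3 from p**2 - p + 2/3*q**3 + 3/2*q**2 + q → -p + 2/3*q**3 + 13/6*q**2 + 5/2*q + 1
  leading term p: no divisor's leading term divides it; move -p to the remainder.
  leading term q**3: no divisor's leading term divides it; move 2/3*q**3 to the remainder.
  leading term q**2: no divisor's leading term divides it; move 13/6*q**2 to the remainder.
  leading term q: no divisor's leading term divides it; move 5/2*q to the remainder.
  leading term 1: no divisor's leading term divides it; move 1 to the remainder.
  remainder -p + 2/3*q**3 + 13/6*q**2 + 5/2*q + 1 ≠ 0; add g_4 = -p + 2/3*q**3 + 13/6*q**2 + 5/2*q + 1 to the basis.

S(f_2,g_4): lcm = p*q. S = p + 2/3*q**4 + 13/6*q**3 + 5/2*q**2 + q - 1.
  leading term p: subtract (-1)·g_4 from p + 2/3*q**4 + 13/6*q**3 + 5/2*q**2 + q - 1 → 2/3*q**4 + 17/6*q**3 + 14/3*q**2 + 7/2*q
  leading term q**4: no divisor's leading term divides it; move 2/3*q**4 to the remainder.
  leading term q**3: no divisor's leading term divides it; move 17/6*q**3 to the remainder.
  leading term q**2: no divisor's leading term divides it; move 14/3*q**2 to the remainder.
  leading term q: no divisor's leading term divides it; move 7/2*q to the remainder.
  remainder 2/3*q**4 + 17/6*q**3 + 14/3*q**2 + 7/2*q ≠ 0; add g_5 = 2/3*q**4 + 17/6*q**3 + 14/3*q**2 + 7/2*q to the basis.

The other S-polynomials (S(f_1,g_3), S(f_1,g_4), S(g_3,g_4), S(f_1,g_5), S(f_2,g_5), S(g_3,g_5), S(g_4,g_5)) all reduce to 0 modulo the current basis, so we have a Gröbner basis.
Inter-reduce: drop elements whose leading term is divisible by another's, tail-reduce, and make monic.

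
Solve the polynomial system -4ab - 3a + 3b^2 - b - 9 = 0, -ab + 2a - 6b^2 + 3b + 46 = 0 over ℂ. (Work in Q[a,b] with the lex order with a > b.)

Compute a lex Gröbner basis by Buchberger's algorithm.
f_1 = -4ab - 3a + 3b^2 - b - 9, LT = ab.
f_2 = -ab + 2a - 6b^2 + 3b + 46, LT = ab.

S(f_1,f_2): lcm = ab. S = 11/4a - 27/4b^2 + 13/4b + 193/4.
  leading term a: no divisor's leading term divides it; move 11/4a to the remainder.
  leading term b^2: no divisor's leading term divides it; move -27/4b^2 to the remainder.
  leading term b: no divisor's leading term divides it; move 13/4b to the remainder.
  leading term 1: no divisor's leading term divides it; move 193/4 to the remainder.
  remainder 11/4a - 27/4b^2 + 13/4b + 193/4 ≠ 0; add h_3 = 11/4a - 27/4b^2 + 13/4b + 193/4 to the basis.

S(f_1,h_3): lcm = ab. S = 3/4a + 27/11b^3 - 85/44b^2 - 761/44b + 9/4.
  leading term a: subtract (3/11)·h_3 from 3/4a + 27/11b^3 - 85/44b^2 - 761/44b + 9/4 → 27/11b^3 - 1/11b^2 - 200/11b - 120/11
  leading term b^3: no divisor's leading term divides it; move 27/11b^3 to the remainder.
  leading term b^2: no divisor's leading term divides it; move -1/11b^2 to the remainder.
  leading term b: no divisor's leading term divides it; move -200/11b to the remainder.
  leading term 1: no divisor's leading term divides it; move -120/11 to the remainder.
  remainder 27/11b^3 - 1/11b^2 - 200/11b - 120/11 ≠ 0; add h_4 = 27/11b^3 - 1/11b^2 - 200/11b - 120/11 to the basis.

The other S-polynomials (S(f_2,h_3), S(f_1,h_4), S(f_2,h_4), S(h_3,h_4)) all reduce to 0 modulo the current basis, so we have a Gröbner basis.
Inter-reduce: drop elements whose leading term is divisible by another's, tail-reduce, and make monic.
Reduced Gröbner basis: {a - 27/11b^2 + 13/11b + 193/11, b^3 - 1/27b^2 - 200/27b - 40/9}.

The lex basis is triangular: the last element involves only b. Solving b^3 - 1/27b^2 - 200/27b - 40/9 = 0 gives b ∈ {3, -40/27 - 2*sqrt(130)/27, -40/27 + 2*sqrt(130)/27}; substituting each value into the earlier elements determines the remaining variables.
  b = 3: the earlier basis element becomes a - 1 = 0, giving a = 1 — point (1, 3).
  b = -40/27 - 2*sqrt(130)/27: the earlier basis element becomes a - 62*sqrt(130)/99 + 857/99 = 0, giving a = -857/99 + 62*sqrt(130)/99 — point (-857/99 + 62*sqrt(130)/99, -40/27 - 2*sqrt(130)/27).
  b = -40/27 + 2*sqrt(130)/27: the earlier basis element becomes a + 62*sqrt(130)/99 + 857/99 = 0, giving a = -857/99 - 62*sqrt(130)/99 — point (-857/99 - 62*sqrt(130)/99, -40/27 + 2*sqrt(130)/27).
Check: every point annihilates each of the original generators.
A lex Gröbner basis triangularizes the system, enabling back-substitution.

{(1, 3), (-857/99 + 62*sqrt(130)/99, -40/27 - 2*sqrt(130)/27), (-857/99 - 62*sqrt(130)/99, -40/27 + 2*sqrt(130)/27)}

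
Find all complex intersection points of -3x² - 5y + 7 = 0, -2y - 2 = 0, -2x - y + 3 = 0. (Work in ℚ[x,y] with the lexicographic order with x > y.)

{(2, -1)}

Compute a lex Gröbner basis by Buchberger's algorithm.
f_1 = -3x² - 5y + 7, LT = x².
f_2 = -2y - 2, LT = y.
f_3 = -2x - y + 3, LT = x.

S(f_1,f_2): leading monomials are coprime, so the S-polynomial reduces to 0 (Buchberger's first criterion).
S(f_1,f_3): lcm = x². S = -½xy + 3/2x + 5/3y - 7/3.
  leading term xy: subtract (¼x)·f_2 from -½xy + 3/2x + 5/3y - 7/3 → 2x + 5/3y - 7/3
  leading term x: subtract (-1)·f_3 from 2x + 5/3y - 7/3 → ⅔y + ⅔
  leading term y: subtract (-⅓)·f_2 from ⅔y + ⅔ → 0
  remainder 0.

S(f_2,f_3): leading monomials are coprime, so the S-polynomial reduces to 0 (Buchberger's first criterion).
Every S-polynomial of the final basis reduces to 0, so we have a Gröbner basis.
Inter-reduce: drop elements whose leading term is divisible by another's, tail-reduce, and make monic.
Reduced Gröbner basis: {x - 2, y + 1}.

A lex Gröbner basis eliminates variables successively. Here y + 1 depends only on y, with roots {-1}; lifting each root through the earlier basis elements recovers the full solutions.
  y = -1: the earlier basis element becomes x - 2 = 0, giving x = 2 — point (2, -1).
Substituting each solution back into the original system confirms all equations vanish.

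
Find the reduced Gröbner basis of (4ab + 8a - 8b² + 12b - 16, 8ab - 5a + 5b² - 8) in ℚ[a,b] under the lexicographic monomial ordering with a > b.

f_1 = 4ab + 8a - 8b² + 12b - 16, LT = ab.
f_2 = 8ab - 5a + 5b² - 8, LT = ab.

S(f_1,f_2): lcm = ab. S = 21/8a - 21/8b² + 3b - 3.
  leading term a: no divisor's leading term divides it; move 21/8a to the remainder.
  leading term b²: no divisor's leading term divides it; move -21/8b² to the remainder.
  leading term b: no divisor's leading term divides it; move 3b to the remainder.
  leading term 1: no divisor's leading term divides it; move -3 to the remainder.
  remainder 21/8a - 21/8b² + 3b - 3 ≠ 0; add g_3 = 21/8a - 21/8b² + 3b - 3 to the basis.

S(f_1,g_3): lcm = ab. S = 2a + b³ - 22/7b² + 29/7b - 4.
  leading term a: subtract (16/21)·g_3 from 2a + b³ - 22/7b² + 29/7b - 4 → b³ - 8/7b² + 13/7b - 12/7
  leading term b³: no divisor's leading term divides it; move b³ to the remainder.
  leading term b²: no divisor's leading term divides it; move -8/7b² to the remainder.
  leading term b: no divisor's leading term divides it; move 13/7b to the remainder.
  leading term 1: no divisor's leading term divides it; move -12/7 to the remainder.
  remainder b³ - 8/7b² + 13/7b - 12/7 ≠ 0; add g_4 = b³ - 8/7b² + 13/7b - 12/7 to the basis.

The other S-polynomials (S(f_2,g_3), S(f_1,g_4), S(f_2,g_4), S(g_3,g_4)) all reduce to 0 modulo the current basis, so we have a Gröbner basis.
Inter-reduce: drop elements whose leading term is divisible by another's, tail-reduce, and make monic.

G = {a - b² + 8/7b - 8/7, b³ - 8/7b² + 13/7b - 12/7}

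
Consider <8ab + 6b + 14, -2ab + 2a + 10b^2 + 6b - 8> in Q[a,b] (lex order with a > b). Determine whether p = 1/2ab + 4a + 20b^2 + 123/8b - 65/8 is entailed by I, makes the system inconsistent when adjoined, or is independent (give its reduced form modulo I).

1/2ab + 4a + 20b^2 + 123/8b - 65/8 lies in I (it reduces to 0).

First compute the reduced Gröbner basis of I by Buchberger's algorithm.
f_1 = 8ab + 6b + 14, LT = ab.
f_2 = -2ab + 2a + 10b^2 + 6b - 8, LT = ab.

S(f_1,f_2): lcm = ab. S = a + 5b^2 + 15/4b - 9/4.
  reduce S modulo (f_1, f_2):
  remainder a + 5b^2 + 15/4b - 9/4 ≠ 0; add h_3 = a + 5b^2 + 15/4b - 9/4 to the basis.

S(f_1,h_3): lcm = ab. S = -5b^3 - 15/4b^2 + 3b + 7/4.
  reduce S modulo (f_1, f_2, h_3):
  remainder -5b^3 - 15/4b^2 + 3b + 7/4 ≠ 0; add h_4 = -5b^3 - 15/4b^2 + 3b + 7/4 to the basis.

The other S-polynomials (S(f_2,h_3), S(f_1,h_4), S(f_2,h_4), S(h_3,h_4)) all reduce to 0 modulo the current basis, so we have a Gröbner basis.
Inter-reduce: drop elements whose leading term is divisible by another's, tail-reduce, and make monic.
Reduced Gröbner basis: {a + 5b^2 + 15/4b - 9/4, b^3 + 3/4b^2 - 3/5b - 7/20}.
Label its elements g_1 = a + 5b^2 + 15/4b - 9/4, g_2 = b^3 + 3/4b^2 - 3/5b - 7/20.

Reduce p = 1/2ab + 4a + 20b^2 + 123/8b - 65/8 modulo G:
  leading term ab: subtract (1/2b)·g_1 from 1/2ab + 4a + 20b^2 + 123/8b - 65/8 → 4a - 5/2b^3 + 145/8b^2 + 33/2b - 65/8
  leading term a: subtract (4)·g_1 from 4a - 5/2b^3 + 145/8b^2 + 33/2b - 65/8 → -5/2b^3 - 15/8b^2 + 3/2b + 7/8
  leading term b^3: subtract (-5/2)·g_2 from -5/2b^3 - 15/8b^2 + 3/2b + 7/8 → 0
  normal form = 0.
Since the normal form is 0, p ∈ I.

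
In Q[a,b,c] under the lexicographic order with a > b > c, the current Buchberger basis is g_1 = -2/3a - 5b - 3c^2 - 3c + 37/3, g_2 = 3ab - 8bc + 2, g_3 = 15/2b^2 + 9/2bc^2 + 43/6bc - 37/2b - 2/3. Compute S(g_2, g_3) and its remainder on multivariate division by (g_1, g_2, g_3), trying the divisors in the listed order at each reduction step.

lcm(LM(g_2), LM(g_3)) = ab^2.
S = (lcm/LT(g_2))·g_2 − (lcm/LT(g_3))·g_3 = -3/5abc^2 - 43/45abc + 37/15ab + 4/45a - 8/3b^2c + 2/3b.
Reduce S modulo (g_1, g_2, g_3) in that order:
  leading term abc^2: subtract (9/10bc^2)·g_1 from -3/5abc^2 - 43/45abc + 37/15ab + 4/45a - 8/3b^2c + 2/3b → -43/45abc + 37/15ab + 4/45a + 9/2b^2c^2 - 8/3b^2c + 27/10bc^4 + 27/10bc^3 - 111/10bc^2 + 2/3b
  leading term abc: subtract (43/30bc)·g_1 from -43/45abc + 37/15ab + 4/45a + 9/2b^2c^2 - 8/3b^2c + 27/10bc^4 + 27/10bc^3 - 111/10bc^2 + 2/3b → 37/15ab + 4/45a + 9/2b^2c^2 + 9/2b^2c + 27/10bc^4 + 7bc^3 - 34/5bc^2 - 1591/90bc + 2/3b
  leading term ab: subtract (-37/10b)·g_1 from 37/15ab + 4/45a + 9/2b^2c^2 + 9/2b^2c + 27/10bc^4 + 7bc^3 - 34/5bc^2 - 1591/90bc + 2/3b → 4/45a + 9/2b^2c^2 + 9/2b^2c - 37/2b^2 + 27/10bc^4 + 7bc^3 - 179/10bc^2 - 259/9bc + 463/10b
  leading term a: subtract (-2/15)·g_1 from 4/45a + 9/2b^2c^2 + 9/2b^2c - 37/2b^2 + 27/10bc^4 + 7bc^3 - 179/10bc^2 - 259/9bc + 463/10b → 9/2b^2c^2 + 9/2b^2c - 37/2b^2 + 27/10bc^4 + 7bc^3 - 179/10bc^2 - 259/9bc + 1369/30b - 2/5c^2 - 2/5c + 74/45
  leading term b^2c^2: subtract (3/5c^2)·g_3 from 9/2b^2c^2 + 9/2b^2c - 37/2b^2 + 27/10bc^4 + 7bc^3 - 179/10bc^2 - 259/9bc + 1369/30b - 2/5c^2 - 2/5c + 74/45 → 9/2b^2c - 37/2b^2 + 27/10bc^3 - 34/5bc^2 - 259/9bc + 1369/30b - 2/5c + 74/45
  leading term b^2c: subtract (3/5c)·g_3 from 9/2b^2c - 37/2b^2 + 27/10bc^3 - 34/5bc^2 - 259/9bc + 1369/30b - 2/5c + 74/45 → -37/2b^2 - 111/10bc^2 - 1591/90bc + 1369/30b + 74/45
  leading term b^2: subtract (-37/15)·g_3 from -37/2b^2 - 111/10bc^2 - 1591/90bc + 1369/30b + 74/45 → 0
The remainder is 0, so this S-polynomial contributes no new basis element.

S(g_2, g_3) = -3/5abc^2 - 43/45abc + 37/15ab + 4/45a - 8/3b^2c + 2/3b; remainder on division = 0.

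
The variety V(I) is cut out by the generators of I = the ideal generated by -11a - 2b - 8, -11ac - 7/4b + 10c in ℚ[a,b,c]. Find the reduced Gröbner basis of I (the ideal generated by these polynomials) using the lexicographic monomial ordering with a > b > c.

G = {a + 2/11b + 8/11, bc - ⅞b + 9c}

f_1 = -11a - 2b - 8, LT = a.
f_2 = -11ac - 7/4b + 10c, LT = ac.

S(f_1,f_2): lcm = ac. S = 2/11bc - 7/44b + 18/11c.
  reduce S modulo (f_1, f_2):
  remainder 2/11bc - 7/44b + 18/11c ≠ 0; add g_3 = 2/11bc - 7/44b + 18/11c to the basis.

The other S-polynomials (S(f_1,g_3), S(f_2,g_3)) all reduce to 0 modulo the current basis, so we have a Gröbner basis.
Inter-reduce: drop elements whose leading term is divisible by another's, tail-reduce, and make monic.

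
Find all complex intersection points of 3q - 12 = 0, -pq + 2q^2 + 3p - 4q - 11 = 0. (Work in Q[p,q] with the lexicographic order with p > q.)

Compute a lex Gröbner basis by Buchberger's algorithm.
f_1 = 3q - 12, LT = q.
f_2 = -pq + 3p + 2q^2 - 4q - 11, LT = pq.

S(f_1,f_2): lcm = pq. S = -p + 2q^2 - 4q - 11.
  leading term p: no divisor's leading term divides it; move -p to the remainder.
  leading term q^2: subtract (2/3q)·f_1 from 2q^2 - 4q - 11 → 4q - 11
  leading term q: subtract (4/3)·f_1 from 4q - 11 → 5
  leading term 1: no divisor's leading term divides it; move 5 to the remainder.
  remainder -p + 5 ≠ 0; add h_3 = -p + 5 to the basis.

S(f_1,h_3): leading monomials are coprime, so the S-polynomial reduces to 0 (Buchberger's first criterion).
S(f_2,h_3): lcm = pq. S = -3p - 2q^2 + 9q + 11.
  leading term p: subtract (3)·h_3 from -3p - 2q^2 + 9q + 11 → -2q^2 + 9q - 4
  leading term q^2: subtract (-2/3q)·f_1 from -2q^2 + 9q - 4 → q - 4
  leading term q: subtract (1/3)·f_1 from q - 4 → 0
  remainder 0.

Every S-polynomial of the final basis reduces to 0, so we have a Gröbner basis.
Inter-reduce: drop elements whose leading term is divisible by another's, tail-reduce, and make monic.
Reduced Gröbner basis: {p - 5, q - 4}.

A lex Gröbner basis eliminates variables successively. Here q - 4 depends only on q, with roots {4}; lifting each root through the earlier basis elements recovers the full solutions.
  q = 4: the earlier basis element becomes p - 5 = 0, giving p = 5 — point (5, 4).

{(5, 4)}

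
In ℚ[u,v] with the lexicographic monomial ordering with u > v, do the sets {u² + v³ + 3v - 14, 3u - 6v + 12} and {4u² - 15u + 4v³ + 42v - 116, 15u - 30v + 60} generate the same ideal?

Yes, the ideals are equal.

Equality of ideals is decidable: compute both reduced Gröbner bases (unique for the ordering) and check whether they agree.
Buchberger on the first generating set:
f_1 = u² + v³ + 3v - 14, LT = u².
f_2 = 3u - 6v + 12, LT = u.

S(f_1,f_2): lcm = u². S = 2uv - 4u + v³ + 3v - 14.
  leading term uv: subtract (⅔v)·f_2 from 2uv - 4u + v³ + 3v - 14 → -4u + v³ + 4v² - 5v - 14
  leading term u: subtract (-4/3)·f_2 from -4u + v³ + 4v² - 5v - 14 → v³ + 4v² - 13v + 2
  leading term v³: no divisor's leading term divides it; move v³ to the remainder.
  leading term v²: no divisor's leading term divides it; move 4v² to the remainder.
  leading term v: no divisor's leading term divides it; move -13v to the remainder.
  leading term 1: no divisor's leading term divides it; move 2 to the remainder.
  remainder v³ + 4v² - 13v + 2 ≠ 0; add g_3 = v³ + 4v² - 13v + 2 to the basis.

The other S-polynomials (S(f_1,g_3), S(f_2,g_3)) all reduce to 0 modulo the current basis, so we have a Gröbner basis.
Inter-reduce: drop elements whose leading term is divisible by another's, tail-reduce, and make monic.
Reduced Gröbner basis: {u - 2v + 4, v³ + 4v² - 13v + 2}.

Buchberger on the second generating set:
h_1 = 4u² - 15u + 4v³ + 42v - 116, LT = u².
h_2 = 15u - 30v + 60, LT = u.

S(h_1,h_2): lcm = u². S = 2uv - 31/4u + v³ + 21/2v - 29.
  leading term uv: subtract (2/15v)·h_2 from 2uv - 31/4u + v³ + 21/2v - 29 → -31/4u + v³ + 4v² + 5/2v - 29
  leading term u: subtract (-31/60)·h_2 from -31/4u + v³ + 4v² + 5/2v - 29 → v³ + 4v² - 13v + 2
  leading term v³: no divisor's leading term divides it; move v³ to the remainder.
  leading term v²: no divisor's leading term divides it; move 4v² to the remainder.
  leading term v: no divisor's leading term divides it; move -13v to the remainder.
  leading term 1: no divisor's leading term divides it; move 2 to the remainder.
  remainder v³ + 4v² - 13v + 2 ≠ 0; add k_3 = v³ + 4v² - 13v + 2 to the basis.

The other S-polynomials (S(h_1,k_3), S(h_2,k_3)) all reduce to 0 modulo the current basis, so we have a Gröbner basis.
Inter-reduce: drop elements whose leading term is divisible by another's, tail-reduce, and make monic.
Reduced Gröbner basis: {u - 2v + 4, v³ + 4v² - 13v + 2}.

These coincide, so the ideals are equal.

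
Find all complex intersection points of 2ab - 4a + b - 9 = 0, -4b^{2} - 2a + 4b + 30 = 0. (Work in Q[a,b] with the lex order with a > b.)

{(3, 3), (7/2 - sqrt(23), -sqrt(23)/2), (7/2 + sqrt(23), sqrt(23)/2)}

Compute a lex Gröbner basis by Buchberger's algorithm.
f_1 = 2ab - 4a + b - 9, LT = ab.
f_2 = -2a - 4b^{2} + 4b + 30, LT = a.

S(f_1,f_2): lcm = ab. S = -2a - 2b^{3} + 2b^{2} + \tfrac{31}{2}b - \tfrac{9}{2}.
  leading term a: subtract (1)·f_2 from -2a - 2b^{3} + 2b^{2} + \tfrac{31}{2}b - \tfrac{9}{2} → -2b^{3} + 6b^{2} + \tfrac{23}{2}b - \tfrac{69}{2}
  leading term b^{3}: no divisor's leading term divides it; move -2b^{3} to the remainder.
  leading term b^{2}: no divisor's leading term divides it; move 6b^{2} to the remainder.
  leading term b: no divisor's leading term divides it; move \tfrac{23}{2}b to the remainder.
  leading term 1: no divisor's leading term divides it; move -\tfrac{69}{2} to the remainder.
  remainder -2b^{3} + 6b^{2} + \tfrac{23}{2}b - \tfrac{69}{2} ≠ 0; add h_3 = -2b^{3} + 6b^{2} + \tfrac{23}{2}b - \tfrac{69}{2} to the basis.

S(f_1,h_3): lcm = ab^{3}. S = ab^{2} + \tfrac{23}{4}ab - \tfrac{69}{4}a + \tfrac{1}{2}b^{3} - \tfrac{9}{2}b^{2}.
  leading term ab^{2}: subtract (\tfrac{1}{2}b)·f_1 from ab^{2} + \tfrac{23}{4}ab - \tfrac{69}{4}a + \tfrac{1}{2}b^{3} - \tfrac{9}{2}b^{2} → \tfrac{31}{4}ab - \tfrac{69}{4}a + \tfrac{1}{2}b^{3} - 5b^{2} + \tfrac{9}{2}b
  leading term ab: subtract (\tfrac{31}{8})·f_1 from \tfrac{31}{4}ab - \tfrac{69}{4}a + \tfrac{1}{2}b^{3} - 5b^{2} + \tfrac{9}{2}b → -\tfrac{7}{4}a + \tfrac{1}{2}b^{3} - 5b^{2} + \tfrac{5}{8}b + \tfrac{279}{8}
  leading term a: subtract (\tfrac{7}{8})·f_2 from -\tfrac{7}{4}a + \tfrac{1}{2}b^{3} - 5b^{2} + \tfrac{5}{8}b + \tfrac{279}{8} → \tfrac{1}{2}b^{3} - \tfrac{3}{2}b^{2} - \tfrac{23}{8}b + \tfrac{69}{8}
  leading term b^{3}: subtract (-\tfrac{1}{4})·h_3 from \tfrac{1}{2}b^{3} - \tfrac{3}{2}b^{2} - \tfrac{23}{8}b + \tfrac{69}{8} → 0
  remainder 0.

S(f_2,h_3): leading monomials are coprime, so the S-polynomial reduces to 0 (Buchberger's first criterion).
Every S-polynomial of the final basis reduces to 0, so we have a Gröbner basis.
Inter-reduce: drop elements whose leading term is divisible by another's, tail-reduce, and make monic.
Reduced Gröbner basis: {a + 2b^{2} - 2b - 15, b^{3} - 3b^{2} - \tfrac{23}{4}b + \tfrac{69}{4}}.

Elimination: the polynomial b^{3} - 3b^{2} - \tfrac{23}{4}b + \tfrac{69}{4} lies in the elimination ideal for b, so b ∈ {3, -sqrt(23)/2, sqrt(23)/2}. For each such b, the remaining basis elements (now univariate) give the rest of the solution.
  b = 3: the earlier basis element becomes a - 3 = 0, giving a = 3 — point (3, 3).
  b = -sqrt(23)/2: the earlier basis element becomes a - 7/2 + sqrt(23) = 0, giving a = 7/2 - sqrt(23) — point (7/2 - sqrt(23), -sqrt(23)/2).
  b = sqrt(23)/2: the earlier basis element becomes a - sqrt(23) - 7/2 = 0, giving a = 7/2 + sqrt(23) — point (7/2 + sqrt(23), sqrt(23)/2).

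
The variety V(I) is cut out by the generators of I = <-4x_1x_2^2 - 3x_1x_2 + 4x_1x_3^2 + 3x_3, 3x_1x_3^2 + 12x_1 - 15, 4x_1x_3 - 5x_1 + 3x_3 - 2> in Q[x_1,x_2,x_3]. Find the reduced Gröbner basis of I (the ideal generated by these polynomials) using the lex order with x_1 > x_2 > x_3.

f_1 = -4x_1x_2^2 - 3x_1x_2 + 4x_1x_3^2 + 3x_3, LT = x_1x_2^2.
f_2 = 3x_1x_3^2 + 12x_1 - 15, LT = x_1x_3^2.
f_3 = 4x_1x_3 - 5x_1 + 3x_3 - 2, LT = x_1x_3.

S(f_1,f_2): lcm = x_1x_2^2x_3^2. S = -4x_1x_2^2 + 3/4x_1x_2x_3^2 - x_1x_3^4 + 5x_2^2 - 3/4x_3^3.
  leading term x_1x_2^2: subtract (1)·f_1 from -4x_1x_2^2 + 3/4x_1x_2x_3^2 - x_1x_3^4 + 5x_2^2 - 3/4x_3^3 → 3/4x_1x_2x_3^2 + 3x_1x_2 - x_1x_3^4 - 4x_1x_3^2 + 5x_2^2 - 3/4x_3^3 - 3x_3
  leading term x_1x_2x_3^2: subtract (1/4x_2)·f_2 from 3/4x_1x_2x_3^2 + 3x_1x_2 - x_1x_3^4 - 4x_1x_3^2 + 5x_2^2 - 3/4x_3^3 - 3x_3 → -x_1x_3^4 - 4x_1x_3^2 + 5x_2^2 + 15/4x_2 - 3/4x_3^3 - 3x_3
  leading term x_1x_3^4: subtract (-1/3x_3^2)·f_2 from -x_1x_3^4 - 4x_1x_3^2 + 5x_2^2 + 15/4x_2 - 3/4x_3^3 - 3x_3 → 5x_2^2 + 15/4x_2 - 3/4x_3^3 - 5x_3^2 - 3x_3
  leading term x_2^2: no divisor's leading term divides it; move 5x_2^2 to the remainder.
  leading term x_2: no divisor's leading term divides it; move 15/4x_2 to the remainder.
  leading term x_3^3: no divisor's leading term divides it; move -3/4x_3^3 to the remainder.
  leading term x_3^2: no divisor's leading term divides it; move -5x_3^2 to the remainder.
  leading term x_3: no divisor's leading term divides it; move -3x_3 to the remainder.
  remainder 5x_2^2 + 15/4x_2 - 3/4x_3^3 - 5x_3^2 - 3x_3 ≠ 0; add g_4 = 5x_2^2 + 15/4x_2 - 3/4x_3^3 - 5x_3^2 - 3x_3 to the basis.

S(f_1,f_3): lcm = x_1x_2^2x_3. S = 5/4x_1x_2^2 + 3/4x_1x_2x_3 - x_1x_3^3 - 3/4x_2^2x_3 + 1/2x_2^2 - 3/4x_3^2.
  leading term x_1x_2^2: subtract (-5/16)·f_1 from 5/4x_1x_2^2 + 3/4x_1x_2x_3 - x_1x_3^3 - 3/4x_2^2x_3 + 1/2x_2^2 - 3/4x_3^2 → 3/4x_1x_2x_3 - 15/16x_1x_2 - x_1x_3^3 + 5/4x_1x_3^2 - 3/4x_2^2x_3 + 1/2x_2^2 - 3/4x_3^2 + 15/16x_3
  leading term x_1x_2x_3: subtract (3/16x_2)·f_3 from 3/4x_1x_2x_3 - 15/16x_1x_2 - x_1x_3^3 + 5/4x_1x_3^2 - 3/4x_2^2x_3 + 1/2x_2^2 - 3/4x_3^2 + 15/16x_3 → -x_1x_3^3 + 5/4x_1x_3^2 - 3/4x_2^2x_3 + 1/2x_2^2 - 9/16x_2x_3 + 3/8x_2 - 3/4x_3^2 + 15/16x_3
  leading term x_1x_3^3: subtract (-1/3x_3)·f_2 from -x_1x_3^3 + 5/4x_1x_3^2 - 3/4x_2^2x_3 + 1/2x_2^2 - 9/16x_2x_3 + 3/8x_2 - 3/4x_3^2 + 15/16x_3 → 5/4x_1x_3^2 + 4x_1x_3 - 3/4x_2^2x_3 + 1/2x_2^2 - 9/16x_2x_3 + 3/8x_2 - 3/4x_3^2 - 65/16x_3
  leading term x_1x_3^2: subtract (5/12)·f_2 from 5/4x_1x_3^2 + 4x_1x_3 - 3/4x_2^2x_3 + 1/2x_2^2 - 9/16x_2x_3 + 3/8x_2 - 3/4x_3^2 - 65/16x_3 → 4x_1x_3 - 5x_1 - 3/4x_2^2x_3 + 1/2x_2^2 - 9/16x_2x_3 + 3/8x_2 - 3/4x_3^2 - 65/16x_3 + 25/4
  leading term x_1x_3: subtract (1)·f_3 from 4x_1x_3 - 5x_1 - 3/4x_2^2x_3 + 1/2x_2^2 - 9/16x_2x_3 + 3/8x_2 - 3/4x_3^2 - 65/16x_3 + 25/4 → -3/4x_2^2x_3 + 1/2x_2^2 - 9/16x_2x_3 + 3/8x_2 - 3/4x_3^2 - 113/16x_3 + 33/4
  leading term x_2^2x_3: subtract (-3/20x_3)·g_4 from -3/4x_2^2x_3 + 1/2x_2^2 - 9/16x_2x_3 + 3/8x_2 - 3/4x_3^2 - 113/16x_3 + 33/4 → 1/2x_2^2 + 3/8x_2 - 9/80x_3^4 - 3/4x_3^3 - 6/5x_3^2 - 113/16x_3 + 33/4
  leading term x_2^2: subtract (1/10)·g_4 from 1/2x_2^2 + 3/8x_2 - 9/80x_3^4 - 3/4x_3^3 - 6/5x_3^2 - 113/16x_3 + 33/4 → -9/80x_3^4 - 27/40x_3^3 - 7/10x_3^2 - 541/80x_3 + 33/4
  leading term x_3^4: no divisor's leading term divides it; move -9/80x_3^4 to the remainder.
  leading term x_3^3: no divisor's leading term divides it; move -27/40x_3^3 to the remainder.
  leading term x_3^2: no divisor's leading term divides it; move -7/10x_3^2 to the remainder.
  leading term x_3: no divisor's leading term divides it; move -541/80x_3 to the remainder.
  leading term 1: no divisor's leading term divides it; move 33/4 to the remainder.
  remainder -9/80x_3^4 - 27/40x_3^3 - 7/10x_3^2 - 541/80x_3 + 33/4 ≠ 0; add g_5 = -9/80x_3^4 - 27/40x_3^3 - 7/10x_3^2 - 541/80x_3 + 33/4 to the basis.

S(f_2,f_3): lcm = x_1x_3^2. S = 5/4x_1x_3 + 4x_1 - 3/4x_3^2 + 1/2x_3 - 5.
  leading term x_1x_3: subtract (5/16)·f_3 from 5/4x_1x_3 + 4x_1 - 3/4x_3^2 + 1/2x_3 - 5 → 89/16x_1 - 3/4x_3^2 - 7/16x_3 - 35/8
  leading term x_1: no divisor's leading term divides it; move 89/16x_1 to the remainder.
  leading term x_3^2: no divisor's leading term divides it; move -3/4x_3^2 to the remainder.
  leading term x_3: no divisor's leading term divides it; move -7/16x_3 to the remainder.
  leading term 1: no divisor's leading term divides it; move -35/8 to the remainder.
  remainder 89/16x_1 - 3/4x_3^2 - 7/16x_3 - 35/8 ≠ 0; add g_6 = 89/16x_1 - 3/4x_3^2 - 7/16x_3 - 35/8 to the basis.

S(f_3,g_5): lcm = x_1x_3^4. S = -29/4x_1x_3^3 - 56/9x_1x_3^2 - 541/9x_1x_3 + 220/3x_1 + 3/4x_3^4 - 1/2x_3^3.
  leading term x_1x_3^3: subtract (-29/12x_3)·f_2 from -29/4x_1x_3^3 - 56/9x_1x_3^2 - 541/9x_1x_3 + 220/3x_1 + 3/4x_3^4 - 1/2x_3^3 → -56/9x_1x_3^2 - 280/9x_1x_3 + 220/3x_1 + 3/4x_3^4 - 1/2x_3^3 - 145/4x_3
  leading term x_1x_3^2: subtract (-56/27)·f_2 from -56/9x_1x_3^2 - 280/9x_1x_3 + 220/3x_1 + 3/4x_3^4 - 1/2x_3^3 - 145/4x_3 → -280/9x_1x_3 + 884/9x_1 + 3/4x_3^4 - 1/2x_3^3 - 145/4x_3 - 280/9
  leading term x_1x_3: subtract (-70/9)·f_3 from -280/9x_1x_3 + 884/9x_1 + 3/4x_3^4 - 1/2x_3^3 - 145/4x_3 - 280/9 → 178/3x_1 + 3/4x_3^4 - 1/2x_3^3 - 155/12x_3 - 140/3
  leading term x_1: subtract (32/3)·g_6 from 178/3x_1 + 3/4x_3^4 - 1/2x_3^3 - 155/12x_3 - 140/3 → 3/4x_3^4 - 1/2x_3^3 + 8x_3^2 - 33/4x_3
  leading term x_3^4: subtract (-20/3)·g_5 from 3/4x_3^4 - 1/2x_3^3 + 8x_3^2 - 33/4x_3 → -5x_3^3 + 10/3x_3^2 - 160/3x_3 + 55
  leading term x_3^3: no divisor's leading term divides it; move -5x_3^3 to the remainder.
  leading term x_3^2: no divisor's leading term divides it; move 10/3x_3^2 to the remainder.
  leading term x_3: no divisor's leading term divides it; move -160/3x_3 to the remainder.
  leading term 1: no divisor's leading term divides it; move 55 to the remainder.
  remainder -5x_3^3 + 10/3x_3^2 - 160/3x_3 + 55 ≠ 0; add g_7 = -5x_3^3 + 10/3x_3^2 - 160/3x_3 + 55 to the basis.

The other S-polynomials (S(f_1,g_4), S(f_2,g_4), S(f_3,g_4), S(f_1,g_5), S(f_2,g_5), S(g_4,g_5), S(f_1,g_6), S(f_2,g_6), S(f_3,g_6), S(g_4,g_6), S(g_5,g_6), S(f_1,g_7), S(f_2,g_7), S(f_3,g_7), S(g_4,g_7), S(g_5,g_7), S(g_6,g_7)) all reduce to 0 modulo the current basis, so we have a Gröbner basis.
Inter-reduce: drop elements whose leading term is divisible by another's, tail-reduce, and make monic.

G = {x_1 - 12/89x_3^2 - 7/89x_3 - 70/89, x_2^2 + 3/4x_2 - 11/10x_3^2 + x_3 - 33/20, x_3^3 - 2/3x_3^2 + 32/3x_3 - 11}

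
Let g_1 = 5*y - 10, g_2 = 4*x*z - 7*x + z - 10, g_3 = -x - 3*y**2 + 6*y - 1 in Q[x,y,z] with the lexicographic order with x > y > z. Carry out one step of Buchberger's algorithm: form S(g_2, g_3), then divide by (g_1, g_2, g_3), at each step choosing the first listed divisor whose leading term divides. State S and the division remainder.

lcm(LM(g_2), LM(g_3)) = x*z.
S = (lcm/LT(g_2))·g_2 − (lcm/LT(g_3))·g_3 = -7/4*x - 3*y**2*z + 6*y*z - 3/4*z - 5/2.
Reduce S modulo (g_1, g_2, g_3) in that order:
  leading term x: subtract (7/4)·g_3 from -7/4*x - 3*y**2*z + 6*y*z - 3/4*z - 5/2 → -3*y**2*z + 21/4*y**2 + 6*y*z - 21/2*y - 3/4*z - 3/4
  leading term y**2*z: subtract (-3/5*y*z)·g_1 from -3*y**2*z + 21/4*y**2 + 6*y*z - 21/2*y - 3/4*z - 3/4 → 21/4*y**2 - 21/2*y - 3/4*z - 3/4
  leading term y**2: subtract (21/20*y)·g_1 from 21/4*y**2 - 21/2*y - 3/4*z - 3/4 → -3/4*z - 3/4
  leading term z: no divisor's leading term divides it; move -3/4*z to the remainder.
  leading term 1: no divisor's leading term divides it; move -3/4 to the remainder.
The remainder -3/4*z - 3/4 is nonzero, so it would be added as the next basis element.
An S-polynomial is built so that the two leading terms cancel; whether anything survives reduction is exactly the Gröbner-basis criterion.

S(g_2, g_3) = -7/4*x - 3*y**2*z + 6*y*z - 3/4*z - 5/2; remainder on division = -3/4*z - 3/4.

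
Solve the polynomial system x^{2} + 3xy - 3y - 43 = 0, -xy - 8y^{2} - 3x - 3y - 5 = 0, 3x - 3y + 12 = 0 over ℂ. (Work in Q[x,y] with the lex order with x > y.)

{(-5, -1)}

Compute a lex Gröbner basis by Buchberger's algorithm.
f_1 = x^{2} + 3xy - 3y - 43, LT = x^{2}.
f_2 = -xy - 3x - 8y^{2} - 3y - 5, LT = xy.
f_3 = 3x - 3y + 12, LT = x.

S(f_1,f_2): lcm = x^{2}y. S = -3x^{2} - 5xy^{2} - 3xy - 5x - 3y^{2} - 43y.
  leading term x^{2}: subtract (-3)·f_1 from -3x^{2} - 5xy^{2} - 3xy - 5x - 3y^{2} - 43y → -5xy^{2} + 6xy - 5x - 3y^{2} - 52y - 129
  leading term xy^{2}: subtract (5y)·f_2 from -5xy^{2} + 6xy - 5x - 3y^{2} - 52y - 129 → 21xy - 5x + 40y^{3} + 12y^{2} - 27y - 129
  leading term xy: subtract (-21)·f_2 from 21xy - 5x + 40y^{3} + 12y^{2} - 27y - 129 → -68x + 40y^{3} - 156y^{2} - 90y - 234
  leading term x: subtract (-\tfrac{68}{3})·f_3 from -68x + 40y^{3} - 156y^{2} - 90y - 234 → 40y^{3} - 156y^{2} - 158y + 38
  leading term y^{3}: no divisor's leading term divides it; move 40y^{3} to the remainder.
  leading term y^{2}: no divisor's leading term divides it; move -156y^{2} to the remainder.
  leading term y: no divisor's leading term divides it; move -158y to the remainder.
  leading term 1: no divisor's leading term divides it; move 38 to the remainder.
  remainder 40y^{3} - 156y^{2} - 158y + 38 ≠ 0; add h_4 = 40y^{3} - 156y^{2} - 158y + 38 to the basis.

S(f_1,f_3): lcm = x^{2}. S = 4xy - 4x - 3y - 43.
  leading term xy: subtract (-4)·f_2 from 4xy - 4x - 3y - 43 → -16x - 32y^{2} - 15y - 63
  leading term x: subtract (-\tfrac{16}{3})·f_3 from -16x - 32y^{2} - 15y - 63 → -32y^{2} - 31y + 1
  leading term y^{2}: no divisor's leading term divides it; move -32y^{2} to the remainder.
  leading term y: no divisor's leading term divides it; move -31y to the remainder.
  leading term 1: no divisor's leading term divides it; move 1 to the remainder.
  remainder -32y^{2} - 31y + 1 ≠ 0; add h_5 = -32y^{2} - 31y + 1 to the basis.

S(f_2,f_3): lcm = xy. S = 3x + 9y^{2} - y + 5.
  leading term x: subtract (1)·f_3 from 3x + 9y^{2} - y + 5 → 9y^{2} + 2y - 7
  leading term y^{2}: subtract (-\tfrac{9}{32})·h_5 from 9y^{2} + 2y - 7 → -\tfrac{215}{32}y - \tfrac{215}{32}
  leading term y: no divisor's leading term divides it; move -\tfrac{215}{32}y to the remainder.
  leading term 1: no divisor's leading term divides it; move -\tfrac{215}{32} to the remainder.
  remainder -\tfrac{215}{32}y - \tfrac{215}{32} ≠ 0; add h_6 = -\tfrac{215}{32}y - \tfrac{215}{32} to the basis.

S(f_1,h_4): leading monomials are coprime, so the S-polynomial reduces to 0 (Buchberger's first criterion).
S(f_2,h_4): lcm = xy^{3}. S = \tfrac{69}{10}xy^{2} + \tfrac{79}{20}xy - \tfrac{19}{20}x + 8y^{4} + 3y^{3} + 5y^{2}.
  leading term xy^{2}: subtract (-\tfrac{69}{10}y)·f_2 from \tfrac{69}{10}xy^{2} + \tfrac{79}{20}xy - \tfrac{19}{20}x + 8y^{4} + 3y^{3} + 5y^{2} → -\tfrac{67}{4}xy - \tfrac{19}{20}x + 8y^{4} - \tfrac{261}{5}y^{3} - \tfrac{157}{10}y^{2} - \tfrac{69}{2}y
  leading term xy: subtract (\tfrac{67}{4})·f_2 from -\tfrac{67}{4}xy - \tfrac{19}{20}x + 8y^{4} - \tfrac{261}{5}y^{3} - \tfrac{157}{10}y^{2} - \tfrac{69}{2}y → \tfrac{493}{10}x + 8y^{4} - \tfrac{261}{5}y^{3} + \tfrac{1183}{10}y^{2} + \tfrac{63}{4}y + \tfrac{335}{4}
  leading term x: subtract (\tfrac{493}{30})·f_3 from \tfrac{493}{10}x + 8y^{4} - \tfrac{261}{5}y^{3} + \tfrac{1183}{10}y^{2} + \tfrac{63}{4}y + \tfrac{335}{4} → 8y^{4} - \tfrac{261}{5}y^{3} + \tfrac{1183}{10}y^{2} + \tfrac{1301}{20}y - \tfrac{2269}{20}
  leading term y^{4}: subtract (\tfrac{1}{5}y)·h_4 from 8y^{4} - \tfrac{261}{5}y^{3} + \tfrac{1183}{10}y^{2} + \tfrac{1301}{20}y - \tfrac{2269}{20} → -21y^{3} + \tfrac{1499}{10}y^{2} + \tfrac{1149}{20}y - \tfrac{2269}{20}
  leading term y^{3}: subtract (-\tfrac{21}{40})·h_4 from -21y^{3} + \tfrac{1499}{10}y^{2} + \tfrac{1149}{20}y - \tfrac{2269}{20} → 68y^{2} - \tfrac{51}{2}y - \tfrac{187}{2}
  leading term y^{2}: subtract (-\tfrac{17}{8})·h_5 from 68y^{2} - \tfrac{51}{2}y - \tfrac{187}{2} → -\tfrac{731}{8}y - \tfrac{731}{8}
  leading term y: subtract (\tfrac{68}{5})·h_6 from -\tfrac{731}{8}y - \tfrac{731}{8} → 0
  remainder 0.

S(f_3,h_4): leading monomials are coprime, so the S-polynomial reduces to 0 (Buchberger's first criterion).
S(f_1,h_5): leading monomials are coprime, so the S-polynomial reduces to 0 (Buchberger's first criterion).
S(f_2,h_5): lcm = xy^{2}. S = \tfrac{65}{32}xy + \tfrac{1}{32}x + 8y^{3} + 3y^{2} + 5y.
  leading term xy: subtract (-\tfrac{65}{32})·f_2 from \tfrac{65}{32}xy + \tfrac{1}{32}x + 8y^{3} + 3y^{2} + 5y → -\tfrac{97}{16}x + 8y^{3} - \tfrac{53}{4}y^{2} - \tfrac{35}{32}y - \tfrac{325}{32}
  leading term x: subtract (-\tfrac{97}{48})·f_3 from -\tfrac{97}{16}x + 8y^{3} - \tfrac{53}{4}y^{2} - \tfrac{35}{32}y - \tfrac{325}{32} → 8y^{3} - \tfrac{53}{4}y^{2} - \tfrac{229}{32}y + \tfrac{451}{32}
  leading term y^{3}: subtract (\tfrac{1}{5})·h_4 from 8y^{3} - \tfrac{53}{4}y^{2} - \tfrac{229}{32}y + \tfrac{451}{32} → \tfrac{359}{20}y^{2} + \tfrac{3911}{160}y + \tfrac{1039}{160}
  leading term y^{2}: subtract (-\tfrac{359}{640})·h_5 from \tfrac{359}{20}y^{2} + \tfrac{3911}{160}y + \tfrac{1039}{160} → \tfrac{903}{128}y + \tfrac{903}{128}
  leading term y: subtract (-\tfrac{21}{20})·h_6 from \tfrac{903}{128}y + \tfrac{903}{128} → 0
  remainder 0.

S(f_3,h_5): leading monomials are coprime, so the S-polynomial reduces to 0 (Buchberger's first criterion).
S(h_4,h_5): lcm = y^{3}. S = -\tfrac{779}{160}y^{2} - \tfrac{627}{160}y + \tfrac{19}{20}.
  leading term y^{2}: subtract (\tfrac{779}{5120})·h_5 from -\tfrac{779}{160}y^{2} - \tfrac{627}{160}y + \tfrac{19}{20} → \tfrac{817}{1024}y + \tfrac{817}{1024}
  leading term y: subtract (-\tfrac{19}{160})·h_6 from \tfrac{817}{1024}y + \tfrac{817}{1024} → 0
  remainder 0.

S(f_1,h_6): leading monomials are coprime, so the S-polynomial reduces to 0 (Buchberger's first criterion).
S(f_2,h_6): lcm = xy. S = 2x + 8y^{2} + 3y + 5.
  leading term x: subtract (\tfrac{2}{3})·f_3 from 2x + 8y^{2} + 3y + 5 → 8y^{2} + 5y - 3
  leading term y^{2}: subtract (-\tfrac{1}{4})·h_5 from 8y^{2} + 5y - 3 → -\tfrac{11}{4}y - \tfrac{11}{4}
  leading term y: subtract (\tfrac{88}{215})·h_6 from -\tfrac{11}{4}y - \tfrac{11}{4} → 0
  remainder 0.

S(f_3,h_6): leading monomials are coprime, so the S-polynomial reduces to 0 (Buchberger's first criterion).
S(h_4,h_6): lcm = y^{3}. S = -\tfrac{49}{10}y^{2} - \tfrac{79}{20}y + \tfrac{19}{20}.
  leading term y^{2}: subtract (\tfrac{49}{320})·h_5 from -\tfrac{49}{10}y^{2} - \tfrac{79}{20}y + \tfrac{19}{20} → \tfrac{51}{64}y + \tfrac{51}{64}
  leading term y: subtract (-\tfrac{51}{430})·h_6 from \tfrac{51}{64}y + \tfrac{51}{64} → 0
  remainder 0.

S(h_5,h_6): lcm = y^{2}. S = -\tfrac{1}{32}y - \tfrac{1}{32}.
  leading term y: subtract (\tfrac{1}{215})·h_6 from -\tfrac{1}{32}y - \tfrac{1}{32} → 0
  remainder 0.

Every S-polynomial of the final basis reduces to 0, so we have a Gröbner basis.
Inter-reduce: drop elements whose leading term is divisible by another's, tail-reduce, and make monic.
Reduced Gröbner basis: {x + 5, y + 1}.

Elimination: the polynomial y + 1 lies in the elimination ideal for y, so y ∈ {-1}. For each such y, the remaining basis elements (now univariate) give the rest of the solution.
  y = -1: the earlier basis element becomes x + 5 = 0, giving x = -5 — point (-5, -1).
Zero-dimensionality of the ideal guarantees finitely many solutions over ℂ.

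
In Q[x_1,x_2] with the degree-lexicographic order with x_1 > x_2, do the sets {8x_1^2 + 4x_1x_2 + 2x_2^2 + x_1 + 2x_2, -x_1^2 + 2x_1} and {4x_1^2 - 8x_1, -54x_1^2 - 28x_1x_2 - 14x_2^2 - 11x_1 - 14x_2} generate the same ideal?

For a fixed monomial order, each ideal has a unique reduced Gröbner basis; comparing bases decides equality.
Buchberger on the first generating set:
f_1 = 8x_1^2 + 4x_1x_2 + 2x_2^2 + x_1 + 2x_2, LT = x_1^2.
f_2 = -x_1^2 + 2x_1, LT = x_1^2.

S(f_1,f_2): lcm = x_1^2. S = 1/2x_1x_2 + 1/4x_2^2 + 17/8x_1 + 1/4x_2.
  leading term x_1x_2: no divisor's leading term divides it; move 1/2x_1x_2 to the remainder.
  leading term x_2^2: no divisor's leading term divides it; move 1/4x_2^2 to the remainder.
  leading term x_1: no divisor's leading term divides it; move 17/8x_1 to the remainder.
  leading term x_2: no divisor's leading term divides it; move 1/4x_2 to the remainder.
  remainder 1/2x_1x_2 + 1/4x_2^2 + 17/8x_1 + 1/4x_2 ≠ 0; add g_3 = 1/2x_1x_2 + 1/4x_2^2 + 17/8x_1 + 1/4x_2 to the basis.

S(f_1,g_3): lcm = x_1^2x_2. S = 1/4x_2^3 - 17/4x_1^2 - 3/8x_1x_2 + 1/4x_2^2.
  leading term x_2^3: no divisor's leading term divides it; move 1/4x_2^3 to the remainder.
  leading term x_1^2: subtract (-17/32)·f_1 from -17/4x_1^2 - 3/8x_1x_2 + 1/4x_2^2 → 7/4x_1x_2 + 21/16x_2^2 + 17/32x_1 + 17/16x_2
  leading term x_1x_2: subtract (7/2)·g_3 from 7/4x_1x_2 + 21/16x_2^2 + 17/32x_1 + 17/16x_2 → 7/16x_2^2 - 221/32x_1 + 3/16x_2
  leading term x_2^2: no divisor's leading term divides it; move 7/16x_2^2 to the remainder.
  leading term x_1: no divisor's leading term divides it; move -221/32x_1 to the remainder.
  leading term x_2: no divisor's leading term divides it; move 3/16x_2 to the remainder.
  remainder 1/4x_2^3 + 7/16x_2^2 - 221/32x_1 + 3/16x_2 ≠ 0; add g_4 = 1/4x_2^3 + 7/16x_2^2 - 221/32x_1 + 3/16x_2 to the basis.

The other S-polynomials (S(f_2,g_3), S(f_1,g_4), S(f_2,g_4), S(g_3,g_4)) all reduce to 0 modulo the current basis, so we have a Gröbner basis.
Inter-reduce: drop elements whose leading term is divisible by another's, tail-reduce, and make monic.
Reduced Gröbner basis: {x_2^3 + 7/4x_2^2 - 221/8x_1 + 3/4x_2, x_1^2 - 2x_1, x_1x_2 + 1/2x_2^2 + 17/4x_1 + 1/2x_2}.

Buchberger on the second generating set:
h_1 = 4x_1^2 - 8x_1, LT = x_1^2.
h_2 = -54x_1^2 - 28x_1x_2 - 14x_2^2 - 11x_1 - 14x_2, LT = x_1^2.

S(h_1,h_2): lcm = x_1^2. S = -14/27x_1x_2 - 7/27x_2^2 - 119/54x_1 - 7/27x_2.
  leading term x_1x_2: no divisor's leading term divides it; move -14/27x_1x_2 to the remainder.
  leading term x_2^2: no divisor's leading term divides it; move -7/27x_2^2 to the remainder.
  leading term x_1: no divisor's leading term divides it; move -119/54x_1 to the remainder.
  leading term x_2: no divisor's leading term divides it; move -7/27x_2 to the remainder.
  remainder -14/27x_1x_2 - 7/27x_2^2 - 119/54x_1 - 7/27x_2 ≠ 0; add k_3 = -14/27x_1x_2 - 7/27x_2^2 - 119/54x_1 - 7/27x_2 to the basis.

S(h_1,k_3): lcm = x_1^2x_2. S = -1/2x_1x_2^2 - 17/4x_1^2 - 5/2x_1x_2.
  leading term x_1x_2^2: subtract (27/28x_2)·k_3 from -1/2x_1x_2^2 - 17/4x_1^2 - 5/2x_1x_2 → 1/4x_2^3 - 17/4x_1^2 - 3/8x_1x_2 + 1/4x_2^2
  leading term x_2^3: no divisor's leading term divides it; move 1/4x_2^3 to the remainder.
  leading term x_1^2: subtract (-17/16)·h_1 from -17/4x_1^2 - 3/8x_1x_2 + 1/4x_2^2 → -3/8x_1x_2 + 1/4x_2^2 - 17/2x_1
  leading term x_1x_2: subtract (81/112)·k_3 from -3/8x_1x_2 + 1/4x_2^2 - 17/2x_1 → 7/16x_2^2 - 221/32x_1 + 3/16x_2
  leading term x_2^2: no divisor's leading term divides it; move 7/16x_2^2 to the remainder.
  leading term x_1: no divisor's leading term divides it; move -221/32x_1 to the remainder.
  leading term x_2: no divisor's leading term divides it; move 3/16x_2 to the remainder.
  remainder 1/4x_2^3 + 7/16x_2^2 - 221/32x_1 + 3/16x_2 ≠ 0; add k_4 = 1/4x_2^3 + 7/16x_2^2 - 221/32x_1 + 3/16x_2 to the basis.

The other S-polynomials (S(h_2,k_3), S(h_1,k_4), S(h_2,k_4), S(k_3,k_4)) all reduce to 0 modulo the current basis, so we have a Gröbner basis.
Inter-reduce: drop elements whose leading term is divisible by another's, tail-reduce, and make monic.
Reduced Gröbner basis: {x_2^3 + 7/4x_2^2 - 221/8x_1 + 3/4x_2, x_1^2 - 2x_1, x_1x_2 + 1/2x_2^2 + 17/4x_1 + 1/2x_2}.

Same reduced basis, so the two generating sets span the same ideal.

Yes, the ideals are equal.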